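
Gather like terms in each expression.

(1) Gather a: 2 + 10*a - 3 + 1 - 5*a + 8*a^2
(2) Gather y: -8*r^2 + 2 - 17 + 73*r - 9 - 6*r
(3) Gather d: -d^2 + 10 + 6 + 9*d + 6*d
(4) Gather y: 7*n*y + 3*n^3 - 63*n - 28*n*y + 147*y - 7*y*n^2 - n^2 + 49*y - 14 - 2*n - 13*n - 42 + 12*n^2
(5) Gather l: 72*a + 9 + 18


(1) = 8*a^2 + 5*a
(2) = -8*r^2 + 67*r - 24
(3) = -d^2 + 15*d + 16
(4) = 3*n^3 + 11*n^2 - 78*n + y*(-7*n^2 - 21*n + 196) - 56
(5) = 72*a + 27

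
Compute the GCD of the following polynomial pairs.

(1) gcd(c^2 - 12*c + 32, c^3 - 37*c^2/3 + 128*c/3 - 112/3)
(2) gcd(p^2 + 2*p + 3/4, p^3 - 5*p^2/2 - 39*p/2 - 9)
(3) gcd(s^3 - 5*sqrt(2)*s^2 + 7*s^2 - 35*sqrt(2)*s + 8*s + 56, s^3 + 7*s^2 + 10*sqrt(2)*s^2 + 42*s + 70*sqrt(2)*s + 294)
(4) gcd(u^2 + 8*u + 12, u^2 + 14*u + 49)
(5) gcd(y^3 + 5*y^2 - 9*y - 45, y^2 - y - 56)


(1) = c - 4
(2) = p + 1/2
(3) = s + 7
(4) = gcd((u + 2)*(u + 6), (u + 7)^2) = 1
(5) = 1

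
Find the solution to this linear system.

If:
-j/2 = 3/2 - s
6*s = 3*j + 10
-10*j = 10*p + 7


Then:
No Solution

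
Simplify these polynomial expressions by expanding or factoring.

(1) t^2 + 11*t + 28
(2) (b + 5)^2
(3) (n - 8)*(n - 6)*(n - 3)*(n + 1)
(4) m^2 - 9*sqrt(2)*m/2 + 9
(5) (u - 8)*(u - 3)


(1) = (t + 4)*(t + 7)
(2) = b^2 + 10*b + 25
(3) = n^4 - 16*n^3 + 73*n^2 - 54*n - 144
(4) = (m - 3*sqrt(2))*(m - 3*sqrt(2)/2)
(5) = u^2 - 11*u + 24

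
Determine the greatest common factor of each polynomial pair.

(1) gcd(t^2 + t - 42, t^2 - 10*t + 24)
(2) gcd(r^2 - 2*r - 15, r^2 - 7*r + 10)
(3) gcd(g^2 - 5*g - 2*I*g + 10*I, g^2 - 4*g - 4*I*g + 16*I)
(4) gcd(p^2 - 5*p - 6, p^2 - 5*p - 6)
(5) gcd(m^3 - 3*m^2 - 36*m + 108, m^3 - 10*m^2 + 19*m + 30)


(1) = t - 6
(2) = r - 5
(3) = 1
(4) = gcd((p - 6)*(p + 1), (p - 6)*(p + 1)) = p^2 - 5*p - 6
(5) = gcd((m - 6)*(m - 3)*(m + 6), (m - 6)*(m - 5)*(m + 1)) = m - 6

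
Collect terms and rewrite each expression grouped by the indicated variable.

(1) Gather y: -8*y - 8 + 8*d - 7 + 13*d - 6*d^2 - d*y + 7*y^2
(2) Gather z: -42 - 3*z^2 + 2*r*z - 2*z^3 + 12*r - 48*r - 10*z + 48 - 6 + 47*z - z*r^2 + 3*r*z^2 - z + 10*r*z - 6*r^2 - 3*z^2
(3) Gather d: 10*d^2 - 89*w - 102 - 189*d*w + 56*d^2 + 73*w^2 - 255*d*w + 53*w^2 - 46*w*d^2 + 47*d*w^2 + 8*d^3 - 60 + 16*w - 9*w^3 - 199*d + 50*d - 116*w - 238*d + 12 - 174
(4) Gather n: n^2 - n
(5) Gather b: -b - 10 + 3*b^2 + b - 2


(1) = -6*d^2 + 21*d + 7*y^2 + y*(-d - 8) - 15
(2) = -6*r^2 - 36*r - 2*z^3 + z^2*(3*r - 6) + z*(-r^2 + 12*r + 36)
(3) = 8*d^3 + d^2*(66 - 46*w) + d*(47*w^2 - 444*w - 387) - 9*w^3 + 126*w^2 - 189*w - 324
(4) = n^2 - n
(5) = 3*b^2 - 12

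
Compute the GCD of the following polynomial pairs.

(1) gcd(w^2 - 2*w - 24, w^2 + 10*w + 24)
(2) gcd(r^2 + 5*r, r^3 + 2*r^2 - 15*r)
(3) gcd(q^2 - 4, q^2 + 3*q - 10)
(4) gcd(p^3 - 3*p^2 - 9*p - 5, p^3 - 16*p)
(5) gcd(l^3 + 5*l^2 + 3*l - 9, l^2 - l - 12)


(1) = gcd((w - 6)*(w + 4), (w + 4)*(w + 6)) = w + 4
(2) = gcd(r*(r + 5), r*(r - 3)*(r + 5)) = r^2 + 5*r
(3) = gcd((q - 2)*(q + 2), (q - 2)*(q + 5)) = q - 2
(4) = gcd((p - 5)*(p + 1)^2, p*(p - 4)*(p + 4)) = 1
(5) = gcd((l - 1)*(l + 3)^2, (l - 4)*(l + 3)) = l + 3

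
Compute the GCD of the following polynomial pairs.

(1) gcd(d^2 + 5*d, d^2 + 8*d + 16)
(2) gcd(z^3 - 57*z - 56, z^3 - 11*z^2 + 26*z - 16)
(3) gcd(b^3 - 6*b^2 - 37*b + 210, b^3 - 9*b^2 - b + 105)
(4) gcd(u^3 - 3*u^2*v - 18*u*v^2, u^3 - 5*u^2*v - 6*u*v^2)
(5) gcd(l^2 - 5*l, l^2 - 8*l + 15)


(1) = 1
(2) = z - 8
(3) = b^2 - 12*b + 35
(4) = u^2 - 6*u*v
(5) = l - 5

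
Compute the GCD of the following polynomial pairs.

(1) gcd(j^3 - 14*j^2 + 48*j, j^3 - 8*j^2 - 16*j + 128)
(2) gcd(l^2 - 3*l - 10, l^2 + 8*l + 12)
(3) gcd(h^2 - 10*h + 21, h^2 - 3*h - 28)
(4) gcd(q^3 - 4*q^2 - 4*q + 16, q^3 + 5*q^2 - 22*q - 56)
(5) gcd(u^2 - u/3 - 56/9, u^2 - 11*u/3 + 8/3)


(1) = gcd(j*(j - 8)*(j - 6), (j - 8)*(j - 4)*(j + 4)) = j - 8
(2) = gcd((l - 5)*(l + 2), (l + 2)*(l + 6)) = l + 2
(3) = h - 7
(4) = gcd((q - 4)*(q - 2)*(q + 2), (q - 4)*(q + 2)*(q + 7)) = q^2 - 2*q - 8
(5) = u - 8/3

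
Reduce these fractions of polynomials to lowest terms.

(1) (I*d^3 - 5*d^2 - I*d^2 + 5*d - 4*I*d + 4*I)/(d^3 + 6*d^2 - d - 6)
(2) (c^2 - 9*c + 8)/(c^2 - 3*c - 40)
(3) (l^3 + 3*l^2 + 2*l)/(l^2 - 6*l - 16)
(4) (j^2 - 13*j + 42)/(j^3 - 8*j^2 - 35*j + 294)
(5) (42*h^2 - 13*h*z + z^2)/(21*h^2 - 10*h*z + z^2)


(1) = (I*d^2 - 5*d - 4*I)/(d^2 + 7*d + 6)
(2) = (c - 1)/(c + 5)
(3) = (l^2 + l)/(l - 8)
(4) = (j - 6)/(j^2 - j - 42)
(5) = (-6*h + z)/(-3*h + z)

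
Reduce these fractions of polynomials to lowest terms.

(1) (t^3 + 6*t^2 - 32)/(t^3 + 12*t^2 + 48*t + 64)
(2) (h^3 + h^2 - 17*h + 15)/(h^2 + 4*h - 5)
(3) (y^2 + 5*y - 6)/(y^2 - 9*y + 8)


(1) = (t - 2)/(t + 4)
(2) = h - 3
(3) = (y + 6)/(y - 8)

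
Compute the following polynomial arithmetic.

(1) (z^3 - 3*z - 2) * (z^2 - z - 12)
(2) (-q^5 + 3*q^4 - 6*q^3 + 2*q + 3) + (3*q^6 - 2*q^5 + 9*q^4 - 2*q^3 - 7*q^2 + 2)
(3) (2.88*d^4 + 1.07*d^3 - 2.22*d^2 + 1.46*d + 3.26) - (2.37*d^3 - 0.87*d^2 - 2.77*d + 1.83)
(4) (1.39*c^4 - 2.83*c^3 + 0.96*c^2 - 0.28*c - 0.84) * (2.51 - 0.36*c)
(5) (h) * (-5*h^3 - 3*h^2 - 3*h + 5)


(1) = z^5 - z^4 - 15*z^3 + z^2 + 38*z + 24
(2) = 3*q^6 - 3*q^5 + 12*q^4 - 8*q^3 - 7*q^2 + 2*q + 5
(3) = 2.88*d^4 - 1.3*d^3 - 1.35*d^2 + 4.23*d + 1.43
(4) = -0.5004*c^5 + 4.5077*c^4 - 7.4489*c^3 + 2.5104*c^2 - 0.4004*c - 2.1084
(5) = -5*h^4 - 3*h^3 - 3*h^2 + 5*h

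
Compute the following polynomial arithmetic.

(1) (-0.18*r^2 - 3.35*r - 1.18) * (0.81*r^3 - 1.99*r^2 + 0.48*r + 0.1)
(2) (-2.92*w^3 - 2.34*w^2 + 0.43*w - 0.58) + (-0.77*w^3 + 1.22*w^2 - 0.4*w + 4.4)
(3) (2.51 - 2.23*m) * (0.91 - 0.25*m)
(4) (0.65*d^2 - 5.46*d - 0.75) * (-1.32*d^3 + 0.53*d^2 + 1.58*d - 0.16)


(1) = -0.1458*r^5 - 2.3553*r^4 + 5.6243*r^3 + 0.7222*r^2 - 0.9014*r - 0.118
(2) = -3.69*w^3 - 1.12*w^2 + 0.03*w + 3.82
(3) = 0.5575*m^2 - 2.6568*m + 2.2841
(4) = -0.858*d^5 + 7.5517*d^4 - 0.8768*d^3 - 9.1283*d^2 - 0.3114*d + 0.12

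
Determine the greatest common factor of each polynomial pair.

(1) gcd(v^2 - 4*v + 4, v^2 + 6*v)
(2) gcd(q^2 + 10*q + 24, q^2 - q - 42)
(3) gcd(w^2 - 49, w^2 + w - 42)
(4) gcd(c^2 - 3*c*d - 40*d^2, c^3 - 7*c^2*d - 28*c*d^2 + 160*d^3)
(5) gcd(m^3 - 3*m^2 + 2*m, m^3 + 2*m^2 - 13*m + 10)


(1) = gcd((v - 2)^2, v*(v + 6)) = 1
(2) = gcd((q + 4)*(q + 6), (q - 7)*(q + 6)) = q + 6
(3) = gcd((w - 7)*(w + 7), (w - 6)*(w + 7)) = w + 7
(4) = gcd((c - 8*d)*(c + 5*d), (c - 8*d)*(c - 4*d)*(c + 5*d)) = c^2 - 3*c*d - 40*d^2
(5) = m^2 - 3*m + 2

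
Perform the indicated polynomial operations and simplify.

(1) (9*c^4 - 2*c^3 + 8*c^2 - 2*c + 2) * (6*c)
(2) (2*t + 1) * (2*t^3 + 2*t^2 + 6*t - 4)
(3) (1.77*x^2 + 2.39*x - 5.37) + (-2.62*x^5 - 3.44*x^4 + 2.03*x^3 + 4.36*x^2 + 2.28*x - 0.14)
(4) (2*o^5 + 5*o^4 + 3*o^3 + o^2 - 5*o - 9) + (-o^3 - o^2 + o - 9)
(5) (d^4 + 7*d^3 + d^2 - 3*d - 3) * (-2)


(1) = 54*c^5 - 12*c^4 + 48*c^3 - 12*c^2 + 12*c
(2) = 4*t^4 + 6*t^3 + 14*t^2 - 2*t - 4
(3) = -2.62*x^5 - 3.44*x^4 + 2.03*x^3 + 6.13*x^2 + 4.67*x - 5.51
(4) = 2*o^5 + 5*o^4 + 2*o^3 - 4*o - 18
(5) = -2*d^4 - 14*d^3 - 2*d^2 + 6*d + 6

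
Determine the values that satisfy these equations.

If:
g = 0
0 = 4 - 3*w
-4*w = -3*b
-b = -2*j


Then:
b = 16/9
g = 0
j = 8/9
w = 4/3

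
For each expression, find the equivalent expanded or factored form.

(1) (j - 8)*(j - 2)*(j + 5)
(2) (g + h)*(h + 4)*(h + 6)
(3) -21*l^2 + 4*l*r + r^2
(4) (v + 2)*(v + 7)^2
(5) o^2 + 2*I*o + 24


(1) = j^3 - 5*j^2 - 34*j + 80
(2) = g*h^2 + 10*g*h + 24*g + h^3 + 10*h^2 + 24*h
(3) = (-3*l + r)*(7*l + r)
(4) = v^3 + 16*v^2 + 77*v + 98
(5) = (o - 4*I)*(o + 6*I)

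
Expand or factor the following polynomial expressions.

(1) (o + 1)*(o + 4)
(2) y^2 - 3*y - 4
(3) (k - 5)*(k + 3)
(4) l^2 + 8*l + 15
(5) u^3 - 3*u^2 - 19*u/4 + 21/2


(1) = o^2 + 5*o + 4
(2) = (y - 4)*(y + 1)
(3) = k^2 - 2*k - 15
(4) = (l + 3)*(l + 5)
(5) = (u - 7/2)*(u - 3/2)*(u + 2)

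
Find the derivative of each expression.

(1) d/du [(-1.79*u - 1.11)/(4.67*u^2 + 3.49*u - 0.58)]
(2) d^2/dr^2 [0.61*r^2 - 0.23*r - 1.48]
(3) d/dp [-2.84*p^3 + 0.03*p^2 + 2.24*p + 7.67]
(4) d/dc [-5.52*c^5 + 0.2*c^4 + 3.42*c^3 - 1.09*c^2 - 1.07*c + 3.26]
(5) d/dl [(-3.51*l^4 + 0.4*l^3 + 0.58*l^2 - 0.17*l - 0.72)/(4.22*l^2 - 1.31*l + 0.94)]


(1) = (8.3593*u^2 + 10.3674*u + 4.9121)/(21.8089*u^4 + 32.5966*u^3 + 6.7629*u^2 - 4.0484*u + 0.3364)
(2) = 1.22000000000000
(3) = -8.52*p^2 + 0.06*p + 2.24
(4) = -27.6*c^4 + 0.8*c^3 + 10.26*c^2 - 2.18*c - 1.07
(5) = (-29.6244*l^5 + 15.4823*l^4 - 14.2456*l^3 + 1.0856*l^2 + 7.1672*l - 1.103)/(17.8084*l^4 - 11.0564*l^3 + 9.6497*l^2 - 2.4628*l + 0.8836)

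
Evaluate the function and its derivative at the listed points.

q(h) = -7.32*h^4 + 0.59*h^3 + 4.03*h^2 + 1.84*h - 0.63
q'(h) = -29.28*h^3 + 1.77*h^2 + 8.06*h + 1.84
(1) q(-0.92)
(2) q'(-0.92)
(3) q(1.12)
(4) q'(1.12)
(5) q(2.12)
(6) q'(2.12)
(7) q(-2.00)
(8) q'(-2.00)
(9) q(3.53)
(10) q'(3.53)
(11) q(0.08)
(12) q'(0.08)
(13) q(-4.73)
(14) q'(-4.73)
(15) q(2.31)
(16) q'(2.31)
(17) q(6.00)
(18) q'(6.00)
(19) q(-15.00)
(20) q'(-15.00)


(1) = -4.62
(2) = 18.72
(3) = -4.20
(4) = -28.05
(5) = -120.86
(6) = -252.10
(7) = -110.03
(8) = 227.04
(9) = -1054.57
(10) = -1235.59
(11) = -0.46
(12) = 2.48
(13) = -3645.61
(14) = 3101.84
(15) = -176.03
(16) = -331.01
(17) = -9203.79
(18) = -6210.56
(19) = -371687.73
(20) = 99099.19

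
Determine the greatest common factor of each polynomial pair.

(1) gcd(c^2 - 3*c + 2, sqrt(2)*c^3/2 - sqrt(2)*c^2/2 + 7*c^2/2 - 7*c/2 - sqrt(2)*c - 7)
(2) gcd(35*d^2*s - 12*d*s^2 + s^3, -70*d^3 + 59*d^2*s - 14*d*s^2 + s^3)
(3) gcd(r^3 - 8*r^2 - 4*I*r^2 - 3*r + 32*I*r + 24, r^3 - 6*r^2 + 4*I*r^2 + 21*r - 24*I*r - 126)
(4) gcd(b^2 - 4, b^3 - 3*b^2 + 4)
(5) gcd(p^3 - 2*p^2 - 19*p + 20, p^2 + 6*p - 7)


(1) = gcd((c - 2)*(c - 1), (c - 2)*(c + 7*sqrt(2)/2)*(sqrt(2)*c/2 + sqrt(2)/2)) = c - 2
(2) = 35*d^2 - 12*d*s + s^2
(3) = r - 3*I
(4) = gcd((b - 2)*(b + 2), (b - 2)^2*(b + 1)) = b - 2
(5) = p - 1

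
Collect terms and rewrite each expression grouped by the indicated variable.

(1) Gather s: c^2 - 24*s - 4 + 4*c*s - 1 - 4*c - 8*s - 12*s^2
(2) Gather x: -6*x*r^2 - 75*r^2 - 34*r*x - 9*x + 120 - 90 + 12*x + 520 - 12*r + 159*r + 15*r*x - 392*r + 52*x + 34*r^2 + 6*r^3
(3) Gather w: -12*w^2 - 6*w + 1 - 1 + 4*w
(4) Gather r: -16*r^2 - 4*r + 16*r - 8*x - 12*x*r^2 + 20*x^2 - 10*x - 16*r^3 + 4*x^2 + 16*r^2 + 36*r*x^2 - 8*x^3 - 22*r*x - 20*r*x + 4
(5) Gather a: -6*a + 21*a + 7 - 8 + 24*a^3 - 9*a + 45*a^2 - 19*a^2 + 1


(1) = c^2 - 4*c - 12*s^2 + s*(4*c - 32) - 5
(2) = 6*r^3 - 41*r^2 - 245*r + x*(-6*r^2 - 19*r + 55) + 550
(3) = -12*w^2 - 2*w
(4) = -16*r^3 - 12*r^2*x + r*(36*x^2 - 42*x + 12) - 8*x^3 + 24*x^2 - 18*x + 4
(5) = 24*a^3 + 26*a^2 + 6*a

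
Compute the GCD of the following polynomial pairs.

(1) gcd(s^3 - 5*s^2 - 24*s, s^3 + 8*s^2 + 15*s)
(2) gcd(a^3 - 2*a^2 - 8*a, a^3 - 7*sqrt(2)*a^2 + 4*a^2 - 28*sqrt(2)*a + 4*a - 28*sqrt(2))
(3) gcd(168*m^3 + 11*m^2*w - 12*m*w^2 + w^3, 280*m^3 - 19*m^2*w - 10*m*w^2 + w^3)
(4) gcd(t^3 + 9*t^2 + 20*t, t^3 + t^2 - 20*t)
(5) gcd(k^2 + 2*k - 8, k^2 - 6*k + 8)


(1) = s^2 + 3*s
(2) = gcd(a*(a - 4)*(a + 2), (a + 2)^2*(a - 7*sqrt(2))) = a + 2
(3) = gcd((-8*m + w)*(-7*m + w)*(3*m + w), (-8*m + w)*(-7*m + w)*(5*m + w)) = 56*m^2 - 15*m*w + w^2
(4) = t^2 + 5*t
(5) = k - 2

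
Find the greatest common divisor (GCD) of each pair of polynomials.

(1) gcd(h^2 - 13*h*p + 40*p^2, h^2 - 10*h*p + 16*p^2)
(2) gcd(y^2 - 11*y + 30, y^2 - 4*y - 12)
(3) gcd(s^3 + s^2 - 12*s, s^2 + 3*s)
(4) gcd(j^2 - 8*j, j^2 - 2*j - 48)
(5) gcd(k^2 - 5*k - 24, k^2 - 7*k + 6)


(1) = -h + 8*p
(2) = gcd((y - 6)*(y - 5), (y - 6)*(y + 2)) = y - 6
(3) = s
(4) = j - 8
(5) = 1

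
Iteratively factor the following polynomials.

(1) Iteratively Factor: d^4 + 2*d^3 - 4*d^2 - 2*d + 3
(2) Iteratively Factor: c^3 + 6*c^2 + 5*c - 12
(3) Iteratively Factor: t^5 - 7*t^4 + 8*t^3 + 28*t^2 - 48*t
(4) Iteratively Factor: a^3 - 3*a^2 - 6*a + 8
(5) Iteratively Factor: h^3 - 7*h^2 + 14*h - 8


(1) = (d - 1)*(d^3 + 3*d^2 - d - 3) = (d - 1)*(d + 1)*(d^2 + 2*d - 3) = (d - 1)*(d + 1)*(d + 3)*(d - 1)
(2) = (c + 4)*(c^2 + 2*c - 3) = (c + 3)*(c + 4)*(c - 1)
(3) = (t - 2)*(t^4 - 5*t^3 - 2*t^2 + 24*t) = (t - 2)*(t + 2)*(t^3 - 7*t^2 + 12*t) = (t - 4)*(t - 2)*(t + 2)*(t^2 - 3*t) = (t - 4)*(t - 3)*(t - 2)*(t + 2)*(t)
(4) = (a - 4)*(a^2 + a - 2) = (a - 4)*(a + 2)*(a - 1)
(5) = (h - 2)*(h^2 - 5*h + 4) = (h - 4)*(h - 2)*(h - 1)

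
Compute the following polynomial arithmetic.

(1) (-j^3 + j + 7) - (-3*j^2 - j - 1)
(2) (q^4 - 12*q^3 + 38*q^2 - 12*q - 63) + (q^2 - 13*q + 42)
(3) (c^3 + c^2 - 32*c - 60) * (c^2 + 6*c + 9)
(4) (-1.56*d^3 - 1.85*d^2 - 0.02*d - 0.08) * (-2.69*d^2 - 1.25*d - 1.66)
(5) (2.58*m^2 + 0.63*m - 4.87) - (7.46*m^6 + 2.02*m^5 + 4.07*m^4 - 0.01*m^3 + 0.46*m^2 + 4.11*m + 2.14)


(1) = -j^3 + 3*j^2 + 2*j + 8
(2) = q^4 - 12*q^3 + 39*q^2 - 25*q - 21
(3) = c^5 + 7*c^4 - 17*c^3 - 243*c^2 - 648*c - 540
(4) = 4.1964*d^5 + 6.9265*d^4 + 4.9559*d^3 + 3.3112*d^2 + 0.1332*d + 0.1328
(5) = -7.46*m^6 - 2.02*m^5 - 4.07*m^4 + 0.01*m^3 + 2.12*m^2 - 3.48*m - 7.01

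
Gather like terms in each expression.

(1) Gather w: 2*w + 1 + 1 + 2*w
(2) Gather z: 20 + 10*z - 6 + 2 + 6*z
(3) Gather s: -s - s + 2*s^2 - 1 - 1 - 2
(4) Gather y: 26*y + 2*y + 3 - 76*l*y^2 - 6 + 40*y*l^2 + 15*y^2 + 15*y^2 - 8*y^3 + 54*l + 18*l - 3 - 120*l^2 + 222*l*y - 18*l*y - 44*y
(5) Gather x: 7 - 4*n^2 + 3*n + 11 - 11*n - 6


(1) = 4*w + 2
(2) = 16*z + 16
(3) = 2*s^2 - 2*s - 4
(4) = -120*l^2 + 72*l - 8*y^3 + y^2*(30 - 76*l) + y*(40*l^2 + 204*l - 16) - 6
(5) = -4*n^2 - 8*n + 12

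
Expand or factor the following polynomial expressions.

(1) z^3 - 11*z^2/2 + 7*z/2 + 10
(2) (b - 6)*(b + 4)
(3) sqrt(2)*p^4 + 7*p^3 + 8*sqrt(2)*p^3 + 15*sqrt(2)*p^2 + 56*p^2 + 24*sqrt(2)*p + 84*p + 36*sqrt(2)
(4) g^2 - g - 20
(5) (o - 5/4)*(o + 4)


(1) = (z - 4)*(z - 5/2)*(z + 1)
(2) = b^2 - 2*b - 24
(3) = (p + 2)*(p + 6)*(p + 3*sqrt(2))*(sqrt(2)*p + 1)
(4) = (g - 5)*(g + 4)
(5) = o^2 + 11*o/4 - 5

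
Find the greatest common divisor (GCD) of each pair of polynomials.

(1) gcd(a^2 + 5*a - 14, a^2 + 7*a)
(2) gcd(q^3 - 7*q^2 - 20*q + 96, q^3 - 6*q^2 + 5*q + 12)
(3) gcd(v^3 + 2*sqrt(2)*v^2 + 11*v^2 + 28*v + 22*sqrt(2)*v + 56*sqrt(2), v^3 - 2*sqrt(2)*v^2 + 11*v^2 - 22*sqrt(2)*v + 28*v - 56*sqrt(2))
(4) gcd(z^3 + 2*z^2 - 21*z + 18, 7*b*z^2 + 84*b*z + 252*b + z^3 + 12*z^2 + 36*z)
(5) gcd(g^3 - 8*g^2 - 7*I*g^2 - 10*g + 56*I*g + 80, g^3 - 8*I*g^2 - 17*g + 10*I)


(1) = a + 7
(2) = q - 3
(3) = v^2 + 11*v + 28
(4) = gcd((z - 3)*(z - 1)*(z + 6), (7*b + z)*(z + 6)^2) = z + 6
(5) = g^2 - 7*I*g - 10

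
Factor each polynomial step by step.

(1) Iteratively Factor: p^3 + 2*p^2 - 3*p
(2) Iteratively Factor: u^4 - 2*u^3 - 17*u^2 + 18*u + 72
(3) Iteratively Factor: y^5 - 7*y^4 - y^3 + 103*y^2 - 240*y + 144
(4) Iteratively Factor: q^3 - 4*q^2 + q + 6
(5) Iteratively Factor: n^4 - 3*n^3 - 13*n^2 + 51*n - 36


(1) = (p + 3)*(p^2 - p) = (p - 1)*(p + 3)*(p)
(2) = (u - 3)*(u^3 + u^2 - 14*u - 24) = (u - 3)*(u + 3)*(u^2 - 2*u - 8) = (u - 4)*(u - 3)*(u + 3)*(u + 2)
(3) = (y + 4)*(y^4 - 11*y^3 + 43*y^2 - 69*y + 36) = (y - 1)*(y + 4)*(y^3 - 10*y^2 + 33*y - 36) = (y - 4)*(y - 1)*(y + 4)*(y^2 - 6*y + 9) = (y - 4)*(y - 3)*(y - 1)*(y + 4)*(y - 3)
(4) = (q - 2)*(q^2 - 2*q - 3) = (q - 2)*(q + 1)*(q - 3)
(5) = (n - 3)*(n^3 - 13*n + 12) = (n - 3)*(n + 4)*(n^2 - 4*n + 3) = (n - 3)*(n - 1)*(n + 4)*(n - 3)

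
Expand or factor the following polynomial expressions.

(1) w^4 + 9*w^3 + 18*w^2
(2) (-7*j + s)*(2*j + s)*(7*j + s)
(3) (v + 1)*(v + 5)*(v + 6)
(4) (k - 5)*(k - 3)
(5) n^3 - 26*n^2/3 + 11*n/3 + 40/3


(1) = w^2*(w + 3)*(w + 6)
(2) = -98*j^3 - 49*j^2*s + 2*j*s^2 + s^3
(3) = v^3 + 12*v^2 + 41*v + 30
(4) = k^2 - 8*k + 15
(5) = (n - 8)*(n - 5/3)*(n + 1)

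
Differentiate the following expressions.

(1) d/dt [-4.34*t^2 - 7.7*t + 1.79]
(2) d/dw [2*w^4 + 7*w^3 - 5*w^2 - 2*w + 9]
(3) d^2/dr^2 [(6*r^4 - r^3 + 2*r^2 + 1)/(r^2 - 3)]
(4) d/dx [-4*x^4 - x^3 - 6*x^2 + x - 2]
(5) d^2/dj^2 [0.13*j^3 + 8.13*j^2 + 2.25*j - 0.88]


(1) = -8.68*t - 7.7
(2) = 8*w^3 + 21*w^2 - 10*w - 2
(3) = 6*(2*r^6 - 18*r^4 - r^3 + 115*r^2 - 9*r + 7)/(r^6 - 9*r^4 + 27*r^2 - 27)
(4) = -16*x^3 - 3*x^2 - 12*x + 1
(5) = 0.78*j + 16.26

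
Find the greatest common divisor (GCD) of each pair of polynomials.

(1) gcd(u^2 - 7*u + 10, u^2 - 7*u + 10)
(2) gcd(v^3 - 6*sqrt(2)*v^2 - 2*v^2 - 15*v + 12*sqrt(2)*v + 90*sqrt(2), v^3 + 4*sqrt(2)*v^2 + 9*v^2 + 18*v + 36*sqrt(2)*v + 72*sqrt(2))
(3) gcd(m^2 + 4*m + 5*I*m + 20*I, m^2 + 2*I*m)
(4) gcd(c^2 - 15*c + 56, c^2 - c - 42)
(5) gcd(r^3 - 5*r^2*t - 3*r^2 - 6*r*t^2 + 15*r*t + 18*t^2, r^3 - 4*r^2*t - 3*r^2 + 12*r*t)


(1) = gcd((u - 5)*(u - 2), (u - 5)*(u - 2)) = u^2 - 7*u + 10
(2) = v + 3
(3) = 1
(4) = c - 7
(5) = r - 3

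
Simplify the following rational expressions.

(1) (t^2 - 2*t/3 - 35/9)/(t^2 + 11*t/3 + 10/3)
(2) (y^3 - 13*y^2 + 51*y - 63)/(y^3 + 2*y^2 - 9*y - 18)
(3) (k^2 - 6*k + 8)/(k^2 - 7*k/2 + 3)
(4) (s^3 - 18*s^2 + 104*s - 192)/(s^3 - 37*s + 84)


(1) = (3*t - 7)/(3*t + 6)
(2) = (y^2 - 10*y + 21)/(y^2 + 5*y + 6)
(3) = (2*k - 8)/(2*k - 3)
(4) = (s^2 - 14*s + 48)/(s^2 + 4*s - 21)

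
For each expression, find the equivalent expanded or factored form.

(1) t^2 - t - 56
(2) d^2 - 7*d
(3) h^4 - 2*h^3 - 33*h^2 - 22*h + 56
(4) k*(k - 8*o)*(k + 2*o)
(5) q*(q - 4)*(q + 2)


(1) = (t - 8)*(t + 7)
(2) = d*(d - 7)
(3) = (h - 7)*(h - 1)*(h + 2)*(h + 4)
(4) = k^3 - 6*k^2*o - 16*k*o^2
(5) = q^3 - 2*q^2 - 8*q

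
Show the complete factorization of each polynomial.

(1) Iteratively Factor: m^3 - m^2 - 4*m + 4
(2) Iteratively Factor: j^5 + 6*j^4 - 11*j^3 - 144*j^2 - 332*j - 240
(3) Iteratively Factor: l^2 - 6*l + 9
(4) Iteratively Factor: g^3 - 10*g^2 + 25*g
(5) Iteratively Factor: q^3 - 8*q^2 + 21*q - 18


(1) = (m - 1)*(m^2 - 4) = (m - 1)*(m + 2)*(m - 2)
(2) = (j - 5)*(j^4 + 11*j^3 + 44*j^2 + 76*j + 48) = (j - 5)*(j + 4)*(j^3 + 7*j^2 + 16*j + 12) = (j - 5)*(j + 3)*(j + 4)*(j^2 + 4*j + 4) = (j - 5)*(j + 2)*(j + 3)*(j + 4)*(j + 2)
(3) = (l - 3)*(l - 3)
(4) = (g - 5)*(g^2 - 5*g) = g*(g - 5)*(g - 5)
(5) = (q - 3)*(q^2 - 5*q + 6) = (q - 3)^2*(q - 2)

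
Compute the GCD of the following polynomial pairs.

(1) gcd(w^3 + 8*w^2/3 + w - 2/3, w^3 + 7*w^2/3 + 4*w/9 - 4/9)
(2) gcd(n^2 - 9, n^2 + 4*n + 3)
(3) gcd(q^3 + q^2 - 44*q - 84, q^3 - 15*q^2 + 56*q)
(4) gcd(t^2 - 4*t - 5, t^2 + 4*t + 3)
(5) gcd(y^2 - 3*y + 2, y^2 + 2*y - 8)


(1) = w^2 + 5*w/3 - 2/3
(2) = n + 3
(3) = q - 7
(4) = gcd((t - 5)*(t + 1), (t + 1)*(t + 3)) = t + 1
(5) = gcd((y - 2)*(y - 1), (y - 2)*(y + 4)) = y - 2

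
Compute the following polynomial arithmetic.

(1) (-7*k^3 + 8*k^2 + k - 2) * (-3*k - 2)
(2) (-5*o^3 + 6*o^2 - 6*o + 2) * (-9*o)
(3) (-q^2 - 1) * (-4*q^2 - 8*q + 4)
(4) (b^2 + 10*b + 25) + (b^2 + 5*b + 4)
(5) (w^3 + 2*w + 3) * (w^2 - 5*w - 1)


(1) = 21*k^4 - 10*k^3 - 19*k^2 + 4*k + 4
(2) = 45*o^4 - 54*o^3 + 54*o^2 - 18*o
(3) = 4*q^4 + 8*q^3 + 8*q - 4
(4) = 2*b^2 + 15*b + 29
(5) = w^5 - 5*w^4 + w^3 - 7*w^2 - 17*w - 3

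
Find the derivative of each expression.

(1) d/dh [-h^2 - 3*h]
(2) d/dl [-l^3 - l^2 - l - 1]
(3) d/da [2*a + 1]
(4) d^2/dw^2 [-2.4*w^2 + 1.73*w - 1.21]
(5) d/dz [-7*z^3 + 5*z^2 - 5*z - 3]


(1) = -2*h - 3
(2) = -3*l^2 - 2*l - 1
(3) = 2
(4) = -4.80000000000000
(5) = -21*z^2 + 10*z - 5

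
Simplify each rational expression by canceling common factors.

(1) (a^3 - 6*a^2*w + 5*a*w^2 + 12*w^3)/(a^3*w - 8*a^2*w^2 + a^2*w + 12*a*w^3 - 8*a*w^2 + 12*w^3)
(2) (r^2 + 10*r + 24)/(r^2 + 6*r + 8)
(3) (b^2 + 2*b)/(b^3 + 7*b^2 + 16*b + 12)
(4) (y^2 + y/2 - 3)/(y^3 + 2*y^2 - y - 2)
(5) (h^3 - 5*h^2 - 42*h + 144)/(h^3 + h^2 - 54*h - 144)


(1) = (a^3 - 6*a^2*w + 5*a*w^2 + 12*w^3)/(a^3*w - 8*a^2*w^2 + a^2*w + 12*a*w^3 - 8*a*w^2 + 12*w^3)
(2) = (r + 6)/(r + 2)
(3) = b/(b^2 + 5*b + 6)
(4) = (2*y - 3)/(2*y^2 - 2)
(5) = (h - 3)/(h + 3)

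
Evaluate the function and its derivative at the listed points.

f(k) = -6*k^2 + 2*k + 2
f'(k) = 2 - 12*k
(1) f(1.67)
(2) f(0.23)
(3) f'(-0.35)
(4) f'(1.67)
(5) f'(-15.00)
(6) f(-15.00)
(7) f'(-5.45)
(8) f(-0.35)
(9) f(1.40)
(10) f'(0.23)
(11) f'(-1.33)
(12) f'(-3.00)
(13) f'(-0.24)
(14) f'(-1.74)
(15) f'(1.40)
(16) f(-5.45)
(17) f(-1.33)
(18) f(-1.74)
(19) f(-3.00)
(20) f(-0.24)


(1) = -11.39
(2) = 2.14
(3) = 6.20
(4) = -18.04
(5) = 182.00
(6) = -1378.00
(7) = 67.40
(8) = 0.57
(9) = -6.96
(10) = -0.76
(11) = 17.96
(12) = 38.00
(13) = 4.88
(14) = 22.88
(15) = -14.80
(16) = -187.12
(17) = -11.27
(18) = -19.65
(19) = -58.00
(20) = 1.17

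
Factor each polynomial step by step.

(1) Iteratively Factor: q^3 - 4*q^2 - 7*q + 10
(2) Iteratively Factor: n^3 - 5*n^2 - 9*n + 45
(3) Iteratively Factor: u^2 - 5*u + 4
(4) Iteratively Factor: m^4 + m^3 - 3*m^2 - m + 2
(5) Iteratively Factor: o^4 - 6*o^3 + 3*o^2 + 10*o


(1) = (q - 5)*(q^2 + q - 2) = (q - 5)*(q + 2)*(q - 1)
(2) = (n - 3)*(n^2 - 2*n - 15) = (n - 5)*(n - 3)*(n + 3)
(3) = (u - 4)*(u - 1)
(4) = (m - 1)*(m^3 + 2*m^2 - m - 2) = (m - 1)*(m + 2)*(m^2 - 1) = (m - 1)^2*(m + 2)*(m + 1)
(5) = (o - 5)*(o^3 - o^2 - 2*o) = (o - 5)*(o - 2)*(o^2 + o) = o*(o - 5)*(o - 2)*(o + 1)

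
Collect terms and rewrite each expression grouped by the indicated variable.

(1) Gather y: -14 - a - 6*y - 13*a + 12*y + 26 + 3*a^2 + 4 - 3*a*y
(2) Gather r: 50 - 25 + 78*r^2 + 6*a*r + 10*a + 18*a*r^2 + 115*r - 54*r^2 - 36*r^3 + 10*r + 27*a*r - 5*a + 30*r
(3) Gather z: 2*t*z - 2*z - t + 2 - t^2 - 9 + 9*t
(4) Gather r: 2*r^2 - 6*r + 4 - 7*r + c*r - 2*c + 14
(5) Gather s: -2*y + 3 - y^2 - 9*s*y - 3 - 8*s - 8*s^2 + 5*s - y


(1) = 3*a^2 - 14*a + y*(6 - 3*a) + 16
(2) = 5*a - 36*r^3 + r^2*(18*a + 24) + r*(33*a + 155) + 25
(3) = -t^2 + 8*t + z*(2*t - 2) - 7
(4) = -2*c + 2*r^2 + r*(c - 13) + 18
(5) = -8*s^2 + s*(-9*y - 3) - y^2 - 3*y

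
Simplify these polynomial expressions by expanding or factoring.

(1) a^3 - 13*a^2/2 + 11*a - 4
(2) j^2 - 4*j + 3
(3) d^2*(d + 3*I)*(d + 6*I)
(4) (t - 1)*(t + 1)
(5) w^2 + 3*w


(1) = (a - 4)*(a - 2)*(a - 1/2)
(2) = (j - 3)*(j - 1)
(3) = d^4 + 9*I*d^3 - 18*d^2
(4) = t^2 - 1
(5) = w*(w + 3)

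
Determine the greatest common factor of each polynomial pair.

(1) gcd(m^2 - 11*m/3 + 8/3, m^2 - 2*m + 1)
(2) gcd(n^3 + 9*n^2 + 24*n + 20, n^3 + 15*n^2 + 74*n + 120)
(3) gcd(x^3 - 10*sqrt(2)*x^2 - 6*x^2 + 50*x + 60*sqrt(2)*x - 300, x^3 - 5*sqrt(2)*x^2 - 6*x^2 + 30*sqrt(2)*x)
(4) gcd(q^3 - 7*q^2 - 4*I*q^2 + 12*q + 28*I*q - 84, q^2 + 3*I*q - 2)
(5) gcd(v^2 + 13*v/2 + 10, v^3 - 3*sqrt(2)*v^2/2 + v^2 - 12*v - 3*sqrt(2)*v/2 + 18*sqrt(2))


(1) = m - 1
(2) = n + 5
(3) = gcd((x - 6)*(x - 5*sqrt(2))^2, x*(x - 6)*(x - 5*sqrt(2))) = x^2 + x*(-5*sqrt(2) - 6) + 30*sqrt(2)
(4) = gcd((q - 7)*(q - 6*I)*(q + 2*I), (q + I)*(q + 2*I)) = q + 2*I
(5) = gcd((v + 5/2)*(v + 4), (v - 3)*(v + 4)*(v - 3*sqrt(2)/2)) = v + 4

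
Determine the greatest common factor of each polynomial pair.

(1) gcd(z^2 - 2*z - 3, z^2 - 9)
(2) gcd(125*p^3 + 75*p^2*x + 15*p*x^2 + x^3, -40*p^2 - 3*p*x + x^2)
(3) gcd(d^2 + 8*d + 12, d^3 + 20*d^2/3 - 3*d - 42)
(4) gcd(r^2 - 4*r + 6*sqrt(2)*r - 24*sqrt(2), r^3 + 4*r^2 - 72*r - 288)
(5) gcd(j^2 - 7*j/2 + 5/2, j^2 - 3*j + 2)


(1) = gcd((z - 3)*(z + 1), (z - 3)*(z + 3)) = z - 3
(2) = gcd((5*p + x)^3, (-8*p + x)*(5*p + x)) = 5*p + x
(3) = gcd((d + 2)*(d + 6), (d - 7/3)*(d + 3)*(d + 6)) = d + 6
(4) = r + 6*sqrt(2)
(5) = j - 1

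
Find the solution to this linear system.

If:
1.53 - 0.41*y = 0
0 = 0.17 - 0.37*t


Then:
t = 0.46
y = 3.73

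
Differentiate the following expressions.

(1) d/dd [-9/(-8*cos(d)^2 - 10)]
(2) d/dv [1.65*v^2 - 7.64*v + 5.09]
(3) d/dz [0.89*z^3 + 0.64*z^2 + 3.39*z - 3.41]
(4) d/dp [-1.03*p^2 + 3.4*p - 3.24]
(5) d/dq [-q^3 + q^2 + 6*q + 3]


(1) = 36*sin(d)*cos(d)/(4*cos(d)^2 + 5)^2
(2) = 3.3*v - 7.64
(3) = 2.67*z^2 + 1.28*z + 3.39
(4) = 3.4 - 2.06*p
(5) = -3*q^2 + 2*q + 6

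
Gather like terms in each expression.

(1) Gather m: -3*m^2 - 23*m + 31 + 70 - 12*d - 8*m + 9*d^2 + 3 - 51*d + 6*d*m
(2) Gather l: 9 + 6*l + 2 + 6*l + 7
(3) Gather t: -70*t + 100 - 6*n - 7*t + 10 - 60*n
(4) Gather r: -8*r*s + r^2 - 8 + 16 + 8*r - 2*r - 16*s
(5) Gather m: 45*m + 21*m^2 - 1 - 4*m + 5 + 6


(1) = 9*d^2 - 63*d - 3*m^2 + m*(6*d - 31) + 104
(2) = 12*l + 18
(3) = -66*n - 77*t + 110
(4) = r^2 + r*(6 - 8*s) - 16*s + 8
(5) = 21*m^2 + 41*m + 10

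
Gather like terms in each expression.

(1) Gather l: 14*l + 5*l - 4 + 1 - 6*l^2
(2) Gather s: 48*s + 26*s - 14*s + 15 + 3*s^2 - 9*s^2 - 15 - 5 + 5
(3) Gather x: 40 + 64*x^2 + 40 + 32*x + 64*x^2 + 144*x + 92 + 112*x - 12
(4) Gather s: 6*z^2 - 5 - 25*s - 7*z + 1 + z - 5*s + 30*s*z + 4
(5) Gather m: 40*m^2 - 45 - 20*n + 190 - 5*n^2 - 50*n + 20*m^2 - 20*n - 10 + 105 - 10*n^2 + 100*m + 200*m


(1) = -6*l^2 + 19*l - 3
(2) = -6*s^2 + 60*s
(3) = 128*x^2 + 288*x + 160
(4) = s*(30*z - 30) + 6*z^2 - 6*z
(5) = 60*m^2 + 300*m - 15*n^2 - 90*n + 240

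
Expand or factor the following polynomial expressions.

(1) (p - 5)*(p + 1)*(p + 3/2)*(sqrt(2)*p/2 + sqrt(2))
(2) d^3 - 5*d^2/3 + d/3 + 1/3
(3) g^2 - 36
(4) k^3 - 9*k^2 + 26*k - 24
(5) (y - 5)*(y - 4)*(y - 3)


(1) = sqrt(2)*p^4/2 - sqrt(2)*p^3/4 - 8*sqrt(2)*p^2 - 59*sqrt(2)*p/4 - 15*sqrt(2)/2
(2) = (d - 1)^2*(d + 1/3)
(3) = (g - 6)*(g + 6)
(4) = (k - 4)*(k - 3)*(k - 2)
(5) = y^3 - 12*y^2 + 47*y - 60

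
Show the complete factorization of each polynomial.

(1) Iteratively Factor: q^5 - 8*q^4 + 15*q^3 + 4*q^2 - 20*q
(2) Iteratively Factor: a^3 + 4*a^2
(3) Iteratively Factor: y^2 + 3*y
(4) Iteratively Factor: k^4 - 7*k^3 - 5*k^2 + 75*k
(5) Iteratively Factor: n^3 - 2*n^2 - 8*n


(1) = (q + 1)*(q^4 - 9*q^3 + 24*q^2 - 20*q) = (q - 2)*(q + 1)*(q^3 - 7*q^2 + 10*q) = (q - 2)^2*(q + 1)*(q^2 - 5*q) = (q - 5)*(q - 2)^2*(q + 1)*(q)
(2) = (a)*(a^2 + 4*a) = a*(a + 4)*(a)
(3) = (y)*(y + 3)
(4) = (k + 3)*(k^3 - 10*k^2 + 25*k) = k*(k + 3)*(k^2 - 10*k + 25) = k*(k - 5)*(k + 3)*(k - 5)
(5) = (n + 2)*(n^2 - 4*n) = (n - 4)*(n + 2)*(n)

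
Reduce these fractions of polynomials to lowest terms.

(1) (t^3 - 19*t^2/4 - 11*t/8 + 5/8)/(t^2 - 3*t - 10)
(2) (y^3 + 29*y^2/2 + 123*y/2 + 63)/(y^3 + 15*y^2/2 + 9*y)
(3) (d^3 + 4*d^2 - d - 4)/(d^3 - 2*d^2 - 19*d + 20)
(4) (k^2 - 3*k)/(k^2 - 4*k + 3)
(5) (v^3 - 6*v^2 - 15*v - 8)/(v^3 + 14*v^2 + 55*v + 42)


(1) = (8*t^2 + 2*t - 1)/(8*t + 16)
(2) = (y + 7)/y
(3) = (d + 1)/(d - 5)
(4) = k/(k - 1)
(5) = (v^2 - 7*v - 8)/(v^2 + 13*v + 42)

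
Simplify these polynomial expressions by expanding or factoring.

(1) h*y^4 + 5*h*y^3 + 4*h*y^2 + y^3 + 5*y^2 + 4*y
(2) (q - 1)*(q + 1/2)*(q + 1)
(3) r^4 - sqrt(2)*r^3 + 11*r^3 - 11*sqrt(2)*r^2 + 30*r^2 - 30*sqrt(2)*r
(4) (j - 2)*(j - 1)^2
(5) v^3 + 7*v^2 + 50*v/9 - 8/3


(1) = y*(y + 1)*(y + 4)*(h*y + 1)
(2) = q^3 + q^2/2 - q - 1/2
(3) = r*(r + 5)*(r + 6)*(r - sqrt(2))
(4) = j^3 - 4*j^2 + 5*j - 2
(5) = (v - 1/3)*(v + 4/3)*(v + 6)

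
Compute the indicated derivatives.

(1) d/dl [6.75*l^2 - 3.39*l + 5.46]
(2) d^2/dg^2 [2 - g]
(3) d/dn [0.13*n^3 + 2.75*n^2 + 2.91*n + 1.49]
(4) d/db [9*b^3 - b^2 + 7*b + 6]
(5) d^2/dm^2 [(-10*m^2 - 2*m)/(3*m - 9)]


(1) = 13.5*l - 3.39
(2) = 0
(3) = 0.39*n^2 + 5.5*n + 2.91
(4) = 27*b^2 - 2*b + 7
(5) = -64/(m^3 - 9*m^2 + 27*m - 27)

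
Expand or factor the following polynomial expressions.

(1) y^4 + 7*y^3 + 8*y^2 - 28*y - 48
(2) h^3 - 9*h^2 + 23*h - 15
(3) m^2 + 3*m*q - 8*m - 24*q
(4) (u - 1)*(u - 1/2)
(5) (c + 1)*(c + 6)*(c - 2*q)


(1) = (y - 2)*(y + 2)*(y + 3)*(y + 4)
(2) = (h - 5)*(h - 3)*(h - 1)
(3) = (m - 8)*(m + 3*q)
(4) = u^2 - 3*u/2 + 1/2
(5) = c^3 - 2*c^2*q + 7*c^2 - 14*c*q + 6*c - 12*q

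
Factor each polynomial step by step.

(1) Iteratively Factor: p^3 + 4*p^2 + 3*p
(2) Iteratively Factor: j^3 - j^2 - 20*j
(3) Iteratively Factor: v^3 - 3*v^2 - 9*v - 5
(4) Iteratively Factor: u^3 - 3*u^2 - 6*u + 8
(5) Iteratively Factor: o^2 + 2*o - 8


(1) = (p + 1)*(p^2 + 3*p) = p*(p + 1)*(p + 3)
(2) = (j)*(j^2 - j - 20) = j*(j + 4)*(j - 5)
(3) = (v + 1)*(v^2 - 4*v - 5) = (v + 1)^2*(v - 5)
(4) = (u - 4)*(u^2 + u - 2) = (u - 4)*(u - 1)*(u + 2)
(5) = (o + 4)*(o - 2)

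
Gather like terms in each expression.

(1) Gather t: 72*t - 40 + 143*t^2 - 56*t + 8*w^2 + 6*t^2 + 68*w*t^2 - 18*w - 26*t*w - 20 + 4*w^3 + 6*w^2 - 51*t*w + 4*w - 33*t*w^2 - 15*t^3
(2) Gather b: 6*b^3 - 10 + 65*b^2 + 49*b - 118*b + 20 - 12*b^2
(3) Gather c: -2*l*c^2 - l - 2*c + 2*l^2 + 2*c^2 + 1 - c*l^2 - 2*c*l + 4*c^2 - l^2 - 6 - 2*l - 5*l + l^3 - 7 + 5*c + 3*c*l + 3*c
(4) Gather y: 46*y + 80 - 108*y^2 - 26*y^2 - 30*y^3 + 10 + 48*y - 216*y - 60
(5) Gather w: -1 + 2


(1) = -15*t^3 + t^2*(68*w + 149) + t*(-33*w^2 - 77*w + 16) + 4*w^3 + 14*w^2 - 14*w - 60
(2) = 6*b^3 + 53*b^2 - 69*b + 10
(3) = c^2*(6 - 2*l) + c*(-l^2 + l + 6) + l^3 + l^2 - 8*l - 12
(4) = -30*y^3 - 134*y^2 - 122*y + 30
(5) = 1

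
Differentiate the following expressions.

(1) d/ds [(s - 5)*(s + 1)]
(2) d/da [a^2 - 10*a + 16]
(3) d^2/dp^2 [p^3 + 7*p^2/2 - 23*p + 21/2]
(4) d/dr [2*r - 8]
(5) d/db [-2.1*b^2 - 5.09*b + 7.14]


(1) = 2*s - 4
(2) = 2*a - 10
(3) = 6*p + 7
(4) = 2
(5) = -4.2*b - 5.09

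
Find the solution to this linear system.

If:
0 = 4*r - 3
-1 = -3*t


Then:
r = 3/4
t = 1/3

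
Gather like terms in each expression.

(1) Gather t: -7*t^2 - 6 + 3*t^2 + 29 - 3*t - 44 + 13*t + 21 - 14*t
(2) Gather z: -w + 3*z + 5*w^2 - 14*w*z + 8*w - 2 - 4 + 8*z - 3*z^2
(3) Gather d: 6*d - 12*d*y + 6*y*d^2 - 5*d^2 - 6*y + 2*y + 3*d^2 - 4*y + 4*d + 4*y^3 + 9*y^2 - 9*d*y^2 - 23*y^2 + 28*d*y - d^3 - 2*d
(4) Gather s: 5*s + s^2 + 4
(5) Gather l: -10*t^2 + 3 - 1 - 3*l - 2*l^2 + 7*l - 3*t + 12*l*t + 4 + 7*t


(1) = -4*t^2 - 4*t
(2) = 5*w^2 + 7*w - 3*z^2 + z*(11 - 14*w) - 6
(3) = -d^3 + d^2*(6*y - 2) + d*(-9*y^2 + 16*y + 8) + 4*y^3 - 14*y^2 - 8*y
(4) = s^2 + 5*s + 4
(5) = -2*l^2 + l*(12*t + 4) - 10*t^2 + 4*t + 6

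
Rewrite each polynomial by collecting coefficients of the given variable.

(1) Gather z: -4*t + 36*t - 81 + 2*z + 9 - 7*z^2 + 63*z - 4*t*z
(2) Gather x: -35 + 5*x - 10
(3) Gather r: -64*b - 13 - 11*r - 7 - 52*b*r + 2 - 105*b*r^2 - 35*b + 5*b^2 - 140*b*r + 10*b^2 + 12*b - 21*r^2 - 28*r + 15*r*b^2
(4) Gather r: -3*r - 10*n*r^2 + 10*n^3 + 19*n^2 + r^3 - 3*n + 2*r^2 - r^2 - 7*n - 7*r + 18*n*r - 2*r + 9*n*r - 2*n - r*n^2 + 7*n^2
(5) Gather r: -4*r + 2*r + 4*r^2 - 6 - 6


(1) = 32*t - 7*z^2 + z*(65 - 4*t) - 72
(2) = 5*x - 45
(3) = 15*b^2 - 87*b + r^2*(-105*b - 21) + r*(15*b^2 - 192*b - 39) - 18
(4) = 10*n^3 + 26*n^2 - 12*n + r^3 + r^2*(1 - 10*n) + r*(-n^2 + 27*n - 12)
(5) = 4*r^2 - 2*r - 12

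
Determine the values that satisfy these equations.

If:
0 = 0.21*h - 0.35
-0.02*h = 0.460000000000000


Then:
No Solution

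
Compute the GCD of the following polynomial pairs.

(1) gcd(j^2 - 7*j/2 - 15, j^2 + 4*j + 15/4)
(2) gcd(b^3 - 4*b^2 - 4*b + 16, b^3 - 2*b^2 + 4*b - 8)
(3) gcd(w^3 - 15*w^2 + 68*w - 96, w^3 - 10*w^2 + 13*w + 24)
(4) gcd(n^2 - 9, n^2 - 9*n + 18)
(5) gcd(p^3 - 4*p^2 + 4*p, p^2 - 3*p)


(1) = gcd((j - 6)*(j + 5/2), (j + 3/2)*(j + 5/2)) = j + 5/2
(2) = b - 2
(3) = w^2 - 11*w + 24
(4) = gcd((n - 3)*(n + 3), (n - 6)*(n - 3)) = n - 3
(5) = gcd(p*(p - 2)^2, p*(p - 3)) = p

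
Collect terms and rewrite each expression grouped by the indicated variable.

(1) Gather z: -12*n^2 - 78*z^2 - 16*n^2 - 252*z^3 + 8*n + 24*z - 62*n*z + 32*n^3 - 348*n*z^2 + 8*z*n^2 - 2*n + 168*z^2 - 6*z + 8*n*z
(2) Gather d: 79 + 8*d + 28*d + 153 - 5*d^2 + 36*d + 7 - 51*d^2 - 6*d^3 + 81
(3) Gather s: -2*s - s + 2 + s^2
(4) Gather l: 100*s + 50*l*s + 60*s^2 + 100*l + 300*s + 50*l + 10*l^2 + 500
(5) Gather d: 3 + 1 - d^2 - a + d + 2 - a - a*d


(1) = 32*n^3 - 28*n^2 + 6*n - 252*z^3 + z^2*(90 - 348*n) + z*(8*n^2 - 54*n + 18)
(2) = -6*d^3 - 56*d^2 + 72*d + 320
(3) = s^2 - 3*s + 2
(4) = 10*l^2 + l*(50*s + 150) + 60*s^2 + 400*s + 500
(5) = -2*a - d^2 + d*(1 - a) + 6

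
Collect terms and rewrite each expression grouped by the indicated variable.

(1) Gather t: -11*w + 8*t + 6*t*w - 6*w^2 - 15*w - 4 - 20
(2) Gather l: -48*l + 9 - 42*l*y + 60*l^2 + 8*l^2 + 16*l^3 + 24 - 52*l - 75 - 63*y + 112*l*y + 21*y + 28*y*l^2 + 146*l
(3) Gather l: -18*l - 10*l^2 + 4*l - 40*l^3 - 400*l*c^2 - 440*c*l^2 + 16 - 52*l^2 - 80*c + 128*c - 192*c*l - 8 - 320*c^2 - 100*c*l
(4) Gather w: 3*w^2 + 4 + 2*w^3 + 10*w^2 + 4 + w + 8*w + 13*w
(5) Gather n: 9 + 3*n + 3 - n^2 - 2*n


(1) = t*(6*w + 8) - 6*w^2 - 26*w - 24
(2) = 16*l^3 + l^2*(28*y + 68) + l*(70*y + 46) - 42*y - 42
(3) = -320*c^2 + 48*c - 40*l^3 + l^2*(-440*c - 62) + l*(-400*c^2 - 292*c - 14) + 8
(4) = 2*w^3 + 13*w^2 + 22*w + 8
(5) = -n^2 + n + 12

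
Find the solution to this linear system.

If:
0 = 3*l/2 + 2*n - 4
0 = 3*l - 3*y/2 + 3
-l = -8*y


Then:
l = -16/15
n = 14/5
y = -2/15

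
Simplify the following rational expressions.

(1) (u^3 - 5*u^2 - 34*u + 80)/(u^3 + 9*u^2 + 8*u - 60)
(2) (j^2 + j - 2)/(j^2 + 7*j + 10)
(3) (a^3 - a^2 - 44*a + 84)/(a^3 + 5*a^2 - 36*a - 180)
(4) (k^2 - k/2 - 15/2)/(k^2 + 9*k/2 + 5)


(1) = (u - 8)/(u + 6)
(2) = (j - 1)/(j + 5)
(3) = (a^2 + 5*a - 14)/(a^2 + 11*a + 30)
(4) = (k - 3)/(k + 2)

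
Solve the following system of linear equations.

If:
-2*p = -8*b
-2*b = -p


Then:
b = 0
p = 0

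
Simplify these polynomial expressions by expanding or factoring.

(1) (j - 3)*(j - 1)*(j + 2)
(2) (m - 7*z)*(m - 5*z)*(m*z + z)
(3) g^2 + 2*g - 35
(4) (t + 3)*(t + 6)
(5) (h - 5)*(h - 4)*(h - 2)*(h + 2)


(1) = j^3 - 2*j^2 - 5*j + 6
(2) = m^3*z - 12*m^2*z^2 + m^2*z + 35*m*z^3 - 12*m*z^2 + 35*z^3
(3) = (g - 5)*(g + 7)
(4) = t^2 + 9*t + 18
(5) = h^4 - 9*h^3 + 16*h^2 + 36*h - 80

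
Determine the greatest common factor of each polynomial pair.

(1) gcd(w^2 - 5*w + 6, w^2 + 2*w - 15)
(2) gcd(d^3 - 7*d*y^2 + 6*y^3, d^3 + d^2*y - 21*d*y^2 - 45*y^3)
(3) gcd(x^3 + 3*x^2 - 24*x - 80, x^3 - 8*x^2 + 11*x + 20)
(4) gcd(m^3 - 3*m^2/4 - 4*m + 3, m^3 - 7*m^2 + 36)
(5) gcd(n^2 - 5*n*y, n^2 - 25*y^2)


(1) = w - 3
(2) = d + 3*y
(3) = x - 5
(4) = gcd((m - 2)*(m - 3/4)*(m + 2), (m - 6)*(m - 3)*(m + 2)) = m + 2
(5) = gcd(n*(n - 5*y), (n - 5*y)*(n + 5*y)) = -n + 5*y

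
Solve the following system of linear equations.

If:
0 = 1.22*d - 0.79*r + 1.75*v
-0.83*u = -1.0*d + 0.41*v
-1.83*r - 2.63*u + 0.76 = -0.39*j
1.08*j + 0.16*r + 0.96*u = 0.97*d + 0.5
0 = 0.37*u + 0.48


Then:
d = -0.48
j = 0.82
r = 2.45
u = -1.30
v = 1.45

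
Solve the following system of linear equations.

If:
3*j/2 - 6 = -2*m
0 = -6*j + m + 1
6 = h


Then:
h = 6
j = 16/27
m = 23/9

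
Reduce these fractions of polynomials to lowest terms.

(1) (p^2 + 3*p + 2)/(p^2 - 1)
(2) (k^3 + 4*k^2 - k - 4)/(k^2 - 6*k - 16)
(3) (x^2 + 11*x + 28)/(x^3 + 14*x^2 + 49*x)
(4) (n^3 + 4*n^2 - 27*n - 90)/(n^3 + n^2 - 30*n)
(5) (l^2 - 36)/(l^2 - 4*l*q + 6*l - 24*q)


(1) = (p + 2)/(p - 1)
(2) = (k^3 + 4*k^2 - k - 4)/(k^2 - 6*k - 16)
(3) = (x + 4)/(x^2 + 7*x)
(4) = (n + 3)/n
(5) = (6 - l)/(-l + 4*q)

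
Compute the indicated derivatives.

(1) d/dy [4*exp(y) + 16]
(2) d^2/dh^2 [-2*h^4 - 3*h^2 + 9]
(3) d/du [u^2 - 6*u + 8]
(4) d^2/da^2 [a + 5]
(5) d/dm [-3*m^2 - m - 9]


(1) = 4*exp(y)
(2) = -24*h^2 - 6
(3) = 2*u - 6
(4) = 0
(5) = -6*m - 1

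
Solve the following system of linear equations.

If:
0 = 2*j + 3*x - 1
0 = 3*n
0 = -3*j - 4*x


Then:
j = -4
n = 0
x = 3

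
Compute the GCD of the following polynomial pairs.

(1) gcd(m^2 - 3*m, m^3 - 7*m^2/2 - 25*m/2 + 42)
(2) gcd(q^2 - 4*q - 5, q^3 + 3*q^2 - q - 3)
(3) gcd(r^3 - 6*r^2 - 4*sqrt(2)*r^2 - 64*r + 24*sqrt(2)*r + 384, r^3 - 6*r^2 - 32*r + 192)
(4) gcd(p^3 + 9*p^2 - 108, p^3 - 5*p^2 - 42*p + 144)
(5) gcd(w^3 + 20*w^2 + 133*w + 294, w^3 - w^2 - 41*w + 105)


(1) = gcd(m*(m - 3), (m - 4)*(m - 3)*(m + 7/2)) = m - 3
(2) = q + 1
(3) = r^2 + r*(-6 + 4*sqrt(2)) - 24*sqrt(2)
(4) = p^2 + 3*p - 18
(5) = w + 7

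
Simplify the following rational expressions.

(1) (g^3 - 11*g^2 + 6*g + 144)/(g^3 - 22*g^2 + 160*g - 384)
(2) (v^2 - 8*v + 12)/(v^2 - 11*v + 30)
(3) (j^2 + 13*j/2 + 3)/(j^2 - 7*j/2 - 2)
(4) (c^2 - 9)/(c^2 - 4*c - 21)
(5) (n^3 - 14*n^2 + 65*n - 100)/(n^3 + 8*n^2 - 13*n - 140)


(1) = (g + 3)/(g - 8)
(2) = (v - 2)/(v - 5)
(3) = (j + 6)/(j - 4)
(4) = (c - 3)/(c - 7)
(5) = (n^2 - 10*n + 25)/(n^2 + 12*n + 35)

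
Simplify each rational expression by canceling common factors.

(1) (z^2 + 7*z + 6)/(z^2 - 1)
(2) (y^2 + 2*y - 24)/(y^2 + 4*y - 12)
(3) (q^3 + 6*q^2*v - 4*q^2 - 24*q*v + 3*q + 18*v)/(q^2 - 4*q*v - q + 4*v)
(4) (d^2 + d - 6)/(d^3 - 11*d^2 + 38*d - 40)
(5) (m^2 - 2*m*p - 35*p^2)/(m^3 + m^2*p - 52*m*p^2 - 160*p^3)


(1) = (z + 6)/(z - 1)
(2) = (y - 4)/(y - 2)
(3) = (q^2 + 6*q*v - 3*q - 18*v)/(q - 4*v)
(4) = (d + 3)/(d^2 - 9*d + 20)
(5) = (-m + 7*p)/(-m^2 + 4*m*p + 32*p^2)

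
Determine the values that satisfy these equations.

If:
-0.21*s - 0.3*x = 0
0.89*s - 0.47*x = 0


Then:
s = 0.00
x = 0.00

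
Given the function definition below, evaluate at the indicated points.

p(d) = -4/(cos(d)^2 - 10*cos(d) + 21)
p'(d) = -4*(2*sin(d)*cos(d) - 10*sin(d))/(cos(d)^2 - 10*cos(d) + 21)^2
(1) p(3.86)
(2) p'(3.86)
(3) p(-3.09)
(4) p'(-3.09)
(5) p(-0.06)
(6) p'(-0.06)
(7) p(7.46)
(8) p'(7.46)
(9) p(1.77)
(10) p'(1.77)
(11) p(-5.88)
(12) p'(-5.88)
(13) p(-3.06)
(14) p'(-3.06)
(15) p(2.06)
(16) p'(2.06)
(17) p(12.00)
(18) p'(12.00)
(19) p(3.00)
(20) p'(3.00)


(1) = -0.14
(2) = -0.04
(3) = -0.13
(4) = -0.00
(5) = -0.33
(6) = -0.01
(7) = -0.23
(8) = 0.11
(9) = -0.17
(10) = 0.08
(11) = -0.32
(12) = 0.08
(13) = -0.13
(14) = -0.00
(15) = -0.15
(16) = 0.06
(17) = -0.30
(18) = -0.10
(19) = -0.13
(20) = 0.01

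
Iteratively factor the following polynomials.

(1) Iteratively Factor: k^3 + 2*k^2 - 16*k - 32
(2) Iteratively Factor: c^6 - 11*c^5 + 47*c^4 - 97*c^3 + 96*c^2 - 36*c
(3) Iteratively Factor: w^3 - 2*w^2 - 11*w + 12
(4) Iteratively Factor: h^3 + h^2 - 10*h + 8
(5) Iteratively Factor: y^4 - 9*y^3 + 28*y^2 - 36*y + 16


(1) = (k + 2)*(k^2 - 16) = (k + 2)*(k + 4)*(k - 4)
(2) = (c - 1)*(c^5 - 10*c^4 + 37*c^3 - 60*c^2 + 36*c) = (c - 3)*(c - 1)*(c^4 - 7*c^3 + 16*c^2 - 12*c) = (c - 3)*(c - 2)*(c - 1)*(c^3 - 5*c^2 + 6*c) = c*(c - 3)*(c - 2)*(c - 1)*(c^2 - 5*c + 6) = c*(c - 3)^2*(c - 2)*(c - 1)*(c - 2)
(3) = (w + 3)*(w^2 - 5*w + 4) = (w - 1)*(w + 3)*(w - 4)
(4) = (h + 4)*(h^2 - 3*h + 2) = (h - 2)*(h + 4)*(h - 1)
(5) = (y - 2)*(y^3 - 7*y^2 + 14*y - 8) = (y - 4)*(y - 2)*(y^2 - 3*y + 2) = (y - 4)*(y - 2)^2*(y - 1)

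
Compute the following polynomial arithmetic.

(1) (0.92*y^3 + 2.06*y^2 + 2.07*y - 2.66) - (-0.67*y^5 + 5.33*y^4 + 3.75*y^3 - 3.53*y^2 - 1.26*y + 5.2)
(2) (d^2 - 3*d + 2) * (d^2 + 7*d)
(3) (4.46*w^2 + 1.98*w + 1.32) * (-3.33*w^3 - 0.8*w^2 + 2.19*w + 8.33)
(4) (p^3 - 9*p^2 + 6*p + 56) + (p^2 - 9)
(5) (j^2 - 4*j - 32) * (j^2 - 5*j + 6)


(1) = 0.67*y^5 - 5.33*y^4 - 2.83*y^3 + 5.59*y^2 + 3.33*y - 7.86
(2) = d^4 + 4*d^3 - 19*d^2 + 14*d
(3) = -14.8518*w^5 - 10.1614*w^4 + 3.7878*w^3 + 40.432*w^2 + 19.3842*w + 10.9956
(4) = p^3 - 8*p^2 + 6*p + 47
(5) = j^4 - 9*j^3 - 6*j^2 + 136*j - 192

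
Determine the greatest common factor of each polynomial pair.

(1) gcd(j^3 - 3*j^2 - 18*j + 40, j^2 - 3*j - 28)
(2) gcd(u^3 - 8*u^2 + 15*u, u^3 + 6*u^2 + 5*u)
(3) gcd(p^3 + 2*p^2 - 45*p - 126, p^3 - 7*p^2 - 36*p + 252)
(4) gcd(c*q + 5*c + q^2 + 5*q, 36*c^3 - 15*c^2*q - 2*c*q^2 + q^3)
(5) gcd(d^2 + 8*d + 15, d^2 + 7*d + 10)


(1) = j + 4
(2) = u
(3) = gcd((p - 7)*(p + 3)*(p + 6), (p - 7)*(p - 6)*(p + 6)) = p^2 - p - 42
(4) = gcd((c + q)*(q + 5), (-3*c + q)^2*(4*c + q)) = 1
(5) = d + 5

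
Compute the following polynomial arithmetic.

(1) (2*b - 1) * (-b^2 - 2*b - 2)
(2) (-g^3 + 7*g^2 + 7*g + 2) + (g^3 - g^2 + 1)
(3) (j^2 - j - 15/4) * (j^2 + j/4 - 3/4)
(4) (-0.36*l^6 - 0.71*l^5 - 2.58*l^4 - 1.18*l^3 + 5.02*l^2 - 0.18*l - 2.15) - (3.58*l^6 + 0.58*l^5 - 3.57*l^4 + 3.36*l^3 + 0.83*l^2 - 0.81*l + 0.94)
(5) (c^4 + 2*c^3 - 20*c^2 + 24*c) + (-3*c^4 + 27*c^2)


(1) = -2*b^3 - 3*b^2 - 2*b + 2
(2) = 6*g^2 + 7*g + 3
(3) = j^4 - 3*j^3/4 - 19*j^2/4 - 3*j/16 + 45/16
(4) = -3.94*l^6 - 1.29*l^5 + 0.99*l^4 - 4.54*l^3 + 4.19*l^2 + 0.63*l - 3.09
(5) = -2*c^4 + 2*c^3 + 7*c^2 + 24*c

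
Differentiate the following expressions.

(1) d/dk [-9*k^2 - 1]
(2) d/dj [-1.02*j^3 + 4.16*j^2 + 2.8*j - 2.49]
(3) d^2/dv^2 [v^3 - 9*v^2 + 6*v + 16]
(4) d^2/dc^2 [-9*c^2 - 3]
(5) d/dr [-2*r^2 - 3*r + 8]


(1) = -18*k
(2) = -3.06*j^2 + 8.32*j + 2.8
(3) = 6*v - 18
(4) = -18
(5) = -4*r - 3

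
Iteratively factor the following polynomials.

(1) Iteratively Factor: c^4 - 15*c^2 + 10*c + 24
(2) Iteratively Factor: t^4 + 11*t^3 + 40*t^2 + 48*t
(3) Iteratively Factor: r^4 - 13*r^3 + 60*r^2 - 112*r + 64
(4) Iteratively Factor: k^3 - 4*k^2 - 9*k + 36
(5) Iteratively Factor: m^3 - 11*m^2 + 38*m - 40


(1) = (c - 2)*(c^3 + 2*c^2 - 11*c - 12) = (c - 2)*(c + 1)*(c^2 + c - 12) = (c - 3)*(c - 2)*(c + 1)*(c + 4)
(2) = (t)*(t^3 + 11*t^2 + 40*t + 48) = t*(t + 4)*(t^2 + 7*t + 12) = t*(t + 3)*(t + 4)*(t + 4)
(3) = (r - 4)*(r^3 - 9*r^2 + 24*r - 16) = (r - 4)^2*(r^2 - 5*r + 4) = (r - 4)^3*(r - 1)
(4) = (k - 4)*(k^2 - 9) = (k - 4)*(k - 3)*(k + 3)
(5) = (m - 5)*(m^2 - 6*m + 8) = (m - 5)*(m - 4)*(m - 2)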